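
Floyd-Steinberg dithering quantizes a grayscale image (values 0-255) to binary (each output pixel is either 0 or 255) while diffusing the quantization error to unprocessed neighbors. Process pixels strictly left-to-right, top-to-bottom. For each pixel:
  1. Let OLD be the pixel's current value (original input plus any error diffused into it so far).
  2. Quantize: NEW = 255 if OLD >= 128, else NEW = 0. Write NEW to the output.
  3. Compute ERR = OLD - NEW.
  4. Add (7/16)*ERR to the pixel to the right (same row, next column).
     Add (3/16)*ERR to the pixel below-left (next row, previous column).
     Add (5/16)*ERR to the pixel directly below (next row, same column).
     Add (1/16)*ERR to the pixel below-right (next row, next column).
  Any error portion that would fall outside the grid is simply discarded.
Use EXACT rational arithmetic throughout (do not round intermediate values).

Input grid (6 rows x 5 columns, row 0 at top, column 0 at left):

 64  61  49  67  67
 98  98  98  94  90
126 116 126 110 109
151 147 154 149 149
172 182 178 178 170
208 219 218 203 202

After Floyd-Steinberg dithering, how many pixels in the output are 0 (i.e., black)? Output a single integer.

(0,0): OLD=64 → NEW=0, ERR=64
(0,1): OLD=89 → NEW=0, ERR=89
(0,2): OLD=1407/16 → NEW=0, ERR=1407/16
(0,3): OLD=27001/256 → NEW=0, ERR=27001/256
(0,4): OLD=463439/4096 → NEW=0, ERR=463439/4096
(1,0): OLD=2155/16 → NEW=255, ERR=-1925/16
(1,1): OLD=11989/128 → NEW=0, ERR=11989/128
(1,2): OLD=785601/4096 → NEW=255, ERR=-258879/4096
(1,3): OLD=2064705/16384 → NEW=0, ERR=2064705/16384
(1,4): OLD=49042739/262144 → NEW=255, ERR=-17803981/262144
(2,0): OLD=217015/2048 → NEW=0, ERR=217015/2048
(2,1): OLD=11289189/65536 → NEW=255, ERR=-5422491/65536
(2,2): OLD=104367647/1048576 → NEW=0, ERR=104367647/1048576
(2,3): OLD=2956852093/16777216 → NEW=255, ERR=-1321337987/16777216
(2,4): OLD=16427082795/268435456 → NEW=0, ERR=16427082795/268435456
(3,0): OLD=176789903/1048576 → NEW=255, ERR=-90596977/1048576
(3,1): OLD=911243627/8388608 → NEW=0, ERR=911243627/8388608
(3,2): OLD=57093711105/268435456 → NEW=255, ERR=-11357330175/268435456
(3,3): OLD=66342642867/536870912 → NEW=0, ERR=66342642867/536870912
(3,4): OLD=1866286766643/8589934592 → NEW=255, ERR=-324146554317/8589934592
(4,0): OLD=22195301017/134217728 → NEW=255, ERR=-12030219623/134217728
(4,1): OLD=701795136833/4294967296 → NEW=255, ERR=-393421523647/4294967296
(4,2): OLD=10628309945311/68719476736 → NEW=255, ERR=-6895156622369/68719476736
(4,3): OLD=179219270994017/1099511627776 → NEW=255, ERR=-101156194088863/1099511627776
(4,4): OLD=2210994206757415/17592186044416 → NEW=0, ERR=2210994206757415/17592186044416
(5,0): OLD=11188551450467/68719476736 → NEW=255, ERR=-6334915117213/68719476736
(5,1): OLD=69064988228305/549755813888 → NEW=0, ERR=69064988228305/549755813888
(5,2): OLD=3846209370769217/17592186044416 → NEW=255, ERR=-639798070556863/17592186044416
(5,3): OLD=12359040194050467/70368744177664 → NEW=255, ERR=-5584989571253853/70368744177664
(5,4): OLD=226082741896894145/1125899906842624 → NEW=255, ERR=-61021734347974975/1125899906842624
Output grid:
  Row 0: .....  (5 black, running=5)
  Row 1: #.#.#  (2 black, running=7)
  Row 2: .#.#.  (3 black, running=10)
  Row 3: #.#.#  (2 black, running=12)
  Row 4: ####.  (1 black, running=13)
  Row 5: #.###  (1 black, running=14)

Answer: 14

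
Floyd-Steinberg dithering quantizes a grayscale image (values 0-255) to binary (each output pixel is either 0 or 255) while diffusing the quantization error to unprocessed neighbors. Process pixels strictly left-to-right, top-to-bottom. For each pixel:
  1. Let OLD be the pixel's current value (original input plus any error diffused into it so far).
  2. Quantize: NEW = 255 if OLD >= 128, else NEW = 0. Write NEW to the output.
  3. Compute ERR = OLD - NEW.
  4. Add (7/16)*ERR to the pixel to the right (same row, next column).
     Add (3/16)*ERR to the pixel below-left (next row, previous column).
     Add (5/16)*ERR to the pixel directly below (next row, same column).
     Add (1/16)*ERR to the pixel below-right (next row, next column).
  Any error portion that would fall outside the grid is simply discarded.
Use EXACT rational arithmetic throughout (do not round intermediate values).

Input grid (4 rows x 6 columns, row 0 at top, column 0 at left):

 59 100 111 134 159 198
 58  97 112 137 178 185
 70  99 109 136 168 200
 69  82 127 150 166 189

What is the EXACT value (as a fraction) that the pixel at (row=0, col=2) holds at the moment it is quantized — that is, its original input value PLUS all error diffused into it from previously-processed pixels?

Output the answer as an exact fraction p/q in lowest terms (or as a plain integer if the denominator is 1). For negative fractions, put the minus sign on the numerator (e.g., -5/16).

Answer: 42507/256

Derivation:
(0,0): OLD=59 → NEW=0, ERR=59
(0,1): OLD=2013/16 → NEW=0, ERR=2013/16
(0,2): OLD=42507/256 → NEW=255, ERR=-22773/256
Target (0,2): original=111, with diffused error = 42507/256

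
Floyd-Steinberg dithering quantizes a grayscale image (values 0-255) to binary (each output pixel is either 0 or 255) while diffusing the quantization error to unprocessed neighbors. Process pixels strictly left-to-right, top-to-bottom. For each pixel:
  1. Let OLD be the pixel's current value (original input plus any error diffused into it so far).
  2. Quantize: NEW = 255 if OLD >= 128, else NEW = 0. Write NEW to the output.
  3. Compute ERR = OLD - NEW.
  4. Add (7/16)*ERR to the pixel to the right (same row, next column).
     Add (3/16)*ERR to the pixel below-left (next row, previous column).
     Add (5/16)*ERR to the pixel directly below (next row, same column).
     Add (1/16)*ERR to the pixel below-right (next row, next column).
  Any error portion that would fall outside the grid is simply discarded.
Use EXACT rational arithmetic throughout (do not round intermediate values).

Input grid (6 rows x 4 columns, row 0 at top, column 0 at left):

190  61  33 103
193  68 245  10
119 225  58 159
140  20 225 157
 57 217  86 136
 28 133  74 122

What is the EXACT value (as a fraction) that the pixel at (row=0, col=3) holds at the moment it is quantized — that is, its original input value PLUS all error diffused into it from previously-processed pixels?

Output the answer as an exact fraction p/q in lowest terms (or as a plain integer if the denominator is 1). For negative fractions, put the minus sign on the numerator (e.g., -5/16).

(0,0): OLD=190 → NEW=255, ERR=-65
(0,1): OLD=521/16 → NEW=0, ERR=521/16
(0,2): OLD=12095/256 → NEW=0, ERR=12095/256
(0,3): OLD=506553/4096 → NEW=0, ERR=506553/4096
Target (0,3): original=103, with diffused error = 506553/4096

Answer: 506553/4096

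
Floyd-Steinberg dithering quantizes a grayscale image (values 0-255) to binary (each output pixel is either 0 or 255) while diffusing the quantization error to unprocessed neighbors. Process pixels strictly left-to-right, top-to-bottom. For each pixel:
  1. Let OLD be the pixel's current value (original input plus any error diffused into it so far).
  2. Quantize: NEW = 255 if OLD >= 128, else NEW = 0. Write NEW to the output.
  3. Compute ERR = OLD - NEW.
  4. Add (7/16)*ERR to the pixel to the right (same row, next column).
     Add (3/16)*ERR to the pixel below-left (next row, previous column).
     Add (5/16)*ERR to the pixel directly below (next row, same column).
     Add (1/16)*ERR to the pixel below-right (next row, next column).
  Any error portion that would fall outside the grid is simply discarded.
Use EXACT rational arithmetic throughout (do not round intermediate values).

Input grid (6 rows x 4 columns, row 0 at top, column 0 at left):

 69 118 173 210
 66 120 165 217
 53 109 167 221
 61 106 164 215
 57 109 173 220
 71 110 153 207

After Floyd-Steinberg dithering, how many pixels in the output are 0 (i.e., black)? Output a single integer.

(0,0): OLD=69 → NEW=0, ERR=69
(0,1): OLD=2371/16 → NEW=255, ERR=-1709/16
(0,2): OLD=32325/256 → NEW=0, ERR=32325/256
(0,3): OLD=1086435/4096 → NEW=255, ERR=41955/4096
(1,0): OLD=17289/256 → NEW=0, ERR=17289/256
(1,1): OLD=295231/2048 → NEW=255, ERR=-227009/2048
(1,2): OLD=9909675/65536 → NEW=255, ERR=-6802005/65536
(1,3): OLD=191558557/1048576 → NEW=255, ERR=-75828323/1048576
(2,0): OLD=1747237/32768 → NEW=0, ERR=1747237/32768
(2,1): OLD=86454631/1048576 → NEW=0, ERR=86454631/1048576
(2,2): OLD=314887939/2097152 → NEW=255, ERR=-219885821/2097152
(2,3): OLD=4900381335/33554432 → NEW=255, ERR=-3655998825/33554432
(3,0): OLD=1562331989/16777216 → NEW=0, ERR=1562331989/16777216
(3,1): OLD=41924178379/268435456 → NEW=255, ERR=-26526862901/268435456
(3,2): OLD=312348084533/4294967296 → NEW=0, ERR=312348084533/4294967296
(3,3): OLD=14170958680563/68719476736 → NEW=255, ERR=-3352507887117/68719476736
(4,0): OLD=290219106289/4294967296 → NEW=0, ERR=290219106289/4294967296
(4,1): OLD=4368404459475/34359738368 → NEW=0, ERR=4368404459475/34359738368
(4,2): OLD=259512620236531/1099511627776 → NEW=255, ERR=-20862844846349/1099511627776
(4,3): OLD=3536001494518165/17592186044416 → NEW=255, ERR=-950005946807915/17592186044416
(5,0): OLD=63746640416033/549755813888 → NEW=0, ERR=63746640416033/549755813888
(5,1): OLD=3538245700897159/17592186044416 → NEW=255, ERR=-947761740428921/17592186044416
(5,2): OLD=1067153653401483/8796093022208 → NEW=0, ERR=1067153653401483/8796093022208
(5,3): OLD=68121636075145395/281474976710656 → NEW=255, ERR=-3654482986071885/281474976710656
Output grid:
  Row 0: .#.#  (2 black, running=2)
  Row 1: .###  (1 black, running=3)
  Row 2: ..##  (2 black, running=5)
  Row 3: .#.#  (2 black, running=7)
  Row 4: ..##  (2 black, running=9)
  Row 5: .#.#  (2 black, running=11)

Answer: 11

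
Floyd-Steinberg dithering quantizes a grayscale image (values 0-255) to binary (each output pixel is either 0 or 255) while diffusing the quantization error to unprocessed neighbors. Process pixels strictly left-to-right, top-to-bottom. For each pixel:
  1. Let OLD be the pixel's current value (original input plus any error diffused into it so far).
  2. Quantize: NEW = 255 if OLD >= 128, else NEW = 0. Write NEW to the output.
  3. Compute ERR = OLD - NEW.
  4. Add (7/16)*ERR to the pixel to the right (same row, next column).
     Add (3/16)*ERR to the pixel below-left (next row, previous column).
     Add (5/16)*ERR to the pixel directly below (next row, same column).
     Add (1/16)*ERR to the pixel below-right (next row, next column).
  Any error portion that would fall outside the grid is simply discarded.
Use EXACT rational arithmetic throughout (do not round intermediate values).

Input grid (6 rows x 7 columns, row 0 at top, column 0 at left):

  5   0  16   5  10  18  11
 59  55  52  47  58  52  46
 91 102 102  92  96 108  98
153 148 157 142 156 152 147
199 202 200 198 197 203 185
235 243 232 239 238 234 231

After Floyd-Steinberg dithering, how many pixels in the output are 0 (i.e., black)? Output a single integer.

Answer: 20

Derivation:
(0,0): OLD=5 → NEW=0, ERR=5
(0,1): OLD=35/16 → NEW=0, ERR=35/16
(0,2): OLD=4341/256 → NEW=0, ERR=4341/256
(0,3): OLD=50867/4096 → NEW=0, ERR=50867/4096
(0,4): OLD=1011429/65536 → NEW=0, ERR=1011429/65536
(0,5): OLD=25954371/1048576 → NEW=0, ERR=25954371/1048576
(0,6): OLD=366229973/16777216 → NEW=0, ERR=366229973/16777216
(1,0): OLD=15609/256 → NEW=0, ERR=15609/256
(1,1): OLD=175823/2048 → NEW=0, ERR=175823/2048
(1,2): OLD=6378235/65536 → NEW=0, ERR=6378235/65536
(1,3): OLD=25536415/262144 → NEW=0, ERR=25536415/262144
(1,4): OLD=1859897533/16777216 → NEW=0, ERR=1859897533/16777216
(1,5): OLD=15205945933/134217728 → NEW=0, ERR=15205945933/134217728
(1,6): OLD=223197227747/2147483648 → NEW=0, ERR=223197227747/2147483648
(2,0): OLD=4133717/32768 → NEW=0, ERR=4133717/32768
(2,1): OLD=216089079/1048576 → NEW=255, ERR=-51297801/1048576
(2,2): OLD=2258908581/16777216 → NEW=255, ERR=-2019281499/16777216
(2,3): OLD=12972632509/134217728 → NEW=0, ERR=12972632509/134217728
(2,4): OLD=215027620685/1073741824 → NEW=255, ERR=-58776544435/1073741824
(2,5): OLD=5012114363759/34359738368 → NEW=255, ERR=-3749618920081/34359738368
(2,6): OLD=49377237699065/549755813888 → NEW=0, ERR=49377237699065/549755813888
(3,0): OLD=3074415365/16777216 → NEW=255, ERR=-1203774715/16777216
(3,1): OLD=11628409505/134217728 → NEW=0, ERR=11628409505/134217728
(3,2): OLD=185067159155/1073741824 → NEW=255, ERR=-88737005965/1073741824
(3,3): OLD=507931008373/4294967296 → NEW=0, ERR=507931008373/4294967296
(3,4): OLD=96873933487877/549755813888 → NEW=255, ERR=-43313799053563/549755813888
(3,5): OLD=425939077370335/4398046511104 → NEW=0, ERR=425939077370335/4398046511104
(3,6): OLD=14820917221901185/70368744177664 → NEW=255, ERR=-3123112543403135/70368744177664
(4,0): OLD=414083485867/2147483648 → NEW=255, ERR=-133524844373/2147483648
(4,1): OLD=6249760800815/34359738368 → NEW=255, ERR=-2511972483025/34359738368
(4,2): OLD=93336651476257/549755813888 → NEW=255, ERR=-46851081065183/549755813888
(4,3): OLD=781684976042427/4398046511104 → NEW=255, ERR=-339816884289093/4398046511104
(4,4): OLD=5774655517759297/35184372088832 → NEW=255, ERR=-3197359364892863/35184372088832
(4,5): OLD=202956272261113921/1125899906842624 → NEW=255, ERR=-84148203983755199/1125899906842624
(4,6): OLD=2602817696702435607/18014398509481984 → NEW=255, ERR=-1990853923215470313/18014398509481984
(5,0): OLD=110974711264765/549755813888 → NEW=255, ERR=-29213021276675/549755813888
(5,1): OLD=778633026731391/4398046511104 → NEW=255, ERR=-342868833600129/4398046511104
(5,2): OLD=5355220220357673/35184372088832 → NEW=255, ERR=-3616794662294487/35184372088832
(5,3): OLD=41522126788609069/281474976710656 → NEW=255, ERR=-30253992272608211/281474976710656
(5,4): OLD=2589299828911550799/18014398509481984 → NEW=255, ERR=-2004371791006355121/18014398509481984
(5,5): OLD=19536919699642044767/144115188075855872 → NEW=255, ERR=-17212453259701202593/144115188075855872
(5,6): OLD=321757435271915406769/2305843009213693952 → NEW=255, ERR=-266232532077576550991/2305843009213693952
Output grid:
  Row 0: .......  (7 black, running=7)
  Row 1: .......  (7 black, running=14)
  Row 2: .##.##.  (3 black, running=17)
  Row 3: #.#.#.#  (3 black, running=20)
  Row 4: #######  (0 black, running=20)
  Row 5: #######  (0 black, running=20)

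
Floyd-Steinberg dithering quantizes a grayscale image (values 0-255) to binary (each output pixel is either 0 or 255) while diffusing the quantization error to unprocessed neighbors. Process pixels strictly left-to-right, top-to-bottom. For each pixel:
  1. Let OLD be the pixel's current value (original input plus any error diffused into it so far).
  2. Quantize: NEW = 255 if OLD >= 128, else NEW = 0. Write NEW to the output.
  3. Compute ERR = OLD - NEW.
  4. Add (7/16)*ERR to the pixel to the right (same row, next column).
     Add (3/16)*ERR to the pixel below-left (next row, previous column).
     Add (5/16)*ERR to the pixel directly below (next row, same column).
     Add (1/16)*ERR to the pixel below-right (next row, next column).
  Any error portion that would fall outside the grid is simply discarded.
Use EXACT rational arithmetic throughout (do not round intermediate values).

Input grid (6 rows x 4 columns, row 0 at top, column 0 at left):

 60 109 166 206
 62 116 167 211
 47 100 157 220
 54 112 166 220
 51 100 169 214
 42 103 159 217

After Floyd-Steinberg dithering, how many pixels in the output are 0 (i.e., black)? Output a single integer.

(0,0): OLD=60 → NEW=0, ERR=60
(0,1): OLD=541/4 → NEW=255, ERR=-479/4
(0,2): OLD=7271/64 → NEW=0, ERR=7271/64
(0,3): OLD=261841/1024 → NEW=255, ERR=721/1024
(1,0): OLD=3731/64 → NEW=0, ERR=3731/64
(1,1): OLD=66117/512 → NEW=255, ERR=-64443/512
(1,2): OLD=2295145/16384 → NEW=255, ERR=-1882775/16384
(1,3): OLD=44052015/262144 → NEW=255, ERR=-22794705/262144
(2,0): OLD=340935/8192 → NEW=0, ERR=340935/8192
(2,1): OLD=15983421/262144 → NEW=0, ERR=15983421/262144
(2,2): OLD=64798593/524288 → NEW=0, ERR=64798593/524288
(2,3): OLD=2010888061/8388608 → NEW=255, ERR=-128206979/8388608
(3,0): OLD=328992279/4194304 → NEW=0, ERR=328992279/4194304
(3,1): OLD=12827537353/67108864 → NEW=255, ERR=-4285222967/67108864
(3,2): OLD=190730469815/1073741824 → NEW=255, ERR=-83073695305/1073741824
(3,3): OLD=3248710405249/17179869184 → NEW=255, ERR=-1132156236671/17179869184
(4,0): OLD=68224546443/1073741824 → NEW=0, ERR=68224546443/1073741824
(4,1): OLD=843870921825/8589934592 → NEW=0, ERR=843870921825/8589934592
(4,2): OLD=47129177765121/274877906944 → NEW=255, ERR=-22964688505599/274877906944
(4,3): OLD=668589768905303/4398046511104 → NEW=255, ERR=-452912091426217/4398046511104
(5,0): OLD=11033030669019/137438953472 → NEW=0, ERR=11033030669019/137438953472
(5,1): OLD=691051985874589/4398046511104 → NEW=255, ERR=-430449874456931/4398046511104
(5,2): OLD=169113492509309/2199023255552 → NEW=0, ERR=169113492509309/2199023255552
(5,3): OLD=15005610908462745/70368744177664 → NEW=255, ERR=-2938418856841575/70368744177664
Output grid:
  Row 0: .#.#  (2 black, running=2)
  Row 1: .###  (1 black, running=3)
  Row 2: ...#  (3 black, running=6)
  Row 3: .###  (1 black, running=7)
  Row 4: ..##  (2 black, running=9)
  Row 5: .#.#  (2 black, running=11)

Answer: 11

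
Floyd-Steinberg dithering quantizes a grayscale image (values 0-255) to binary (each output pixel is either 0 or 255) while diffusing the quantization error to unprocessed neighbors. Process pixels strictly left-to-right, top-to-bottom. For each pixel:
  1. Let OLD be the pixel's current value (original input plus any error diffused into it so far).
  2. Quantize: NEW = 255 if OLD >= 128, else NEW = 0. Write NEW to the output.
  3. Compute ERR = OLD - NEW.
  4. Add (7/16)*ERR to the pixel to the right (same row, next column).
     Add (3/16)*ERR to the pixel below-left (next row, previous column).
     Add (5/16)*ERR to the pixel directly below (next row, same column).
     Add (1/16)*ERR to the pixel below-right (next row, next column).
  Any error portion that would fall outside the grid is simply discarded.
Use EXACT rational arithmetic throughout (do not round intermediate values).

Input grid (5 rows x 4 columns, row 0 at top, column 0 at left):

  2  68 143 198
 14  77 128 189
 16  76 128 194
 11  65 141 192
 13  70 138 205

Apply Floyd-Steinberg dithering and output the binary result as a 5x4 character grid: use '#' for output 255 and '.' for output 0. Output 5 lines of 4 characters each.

(0,0): OLD=2 → NEW=0, ERR=2
(0,1): OLD=551/8 → NEW=0, ERR=551/8
(0,2): OLD=22161/128 → NEW=255, ERR=-10479/128
(0,3): OLD=332151/2048 → NEW=255, ERR=-190089/2048
(1,0): OLD=3525/128 → NEW=0, ERR=3525/128
(1,1): OLD=97635/1024 → NEW=0, ERR=97635/1024
(1,2): OLD=4293663/32768 → NEW=255, ERR=-4062177/32768
(1,3): OLD=52765449/524288 → NEW=0, ERR=52765449/524288
(2,0): OLD=696049/16384 → NEW=0, ERR=696049/16384
(2,1): OLD=53928043/524288 → NEW=0, ERR=53928043/524288
(2,2): OLD=166818679/1048576 → NEW=255, ERR=-100568201/1048576
(2,3): OLD=2948467323/16777216 → NEW=255, ERR=-1329722757/16777216
(3,0): OLD=365426657/8388608 → NEW=0, ERR=365426657/8388608
(3,1): OLD=13539122623/134217728 → NEW=0, ERR=13539122623/134217728
(3,2): OLD=315097636929/2147483648 → NEW=255, ERR=-232510693311/2147483648
(3,3): OLD=3912508673351/34359738368 → NEW=0, ERR=3912508673351/34359738368
(4,0): OLD=97768787853/2147483648 → NEW=0, ERR=97768787853/2147483648
(4,1): OLD=1784355077415/17179869184 → NEW=0, ERR=1784355077415/17179869184
(4,2): OLD=97449959347015/549755813888 → NEW=255, ERR=-42737773194425/549755813888
(4,3): OLD=1757512613572129/8796093022208 → NEW=255, ERR=-485491107090911/8796093022208
Row 0: ..##
Row 1: ..#.
Row 2: ..##
Row 3: ..#.
Row 4: ..##

Answer: ..##
..#.
..##
..#.
..##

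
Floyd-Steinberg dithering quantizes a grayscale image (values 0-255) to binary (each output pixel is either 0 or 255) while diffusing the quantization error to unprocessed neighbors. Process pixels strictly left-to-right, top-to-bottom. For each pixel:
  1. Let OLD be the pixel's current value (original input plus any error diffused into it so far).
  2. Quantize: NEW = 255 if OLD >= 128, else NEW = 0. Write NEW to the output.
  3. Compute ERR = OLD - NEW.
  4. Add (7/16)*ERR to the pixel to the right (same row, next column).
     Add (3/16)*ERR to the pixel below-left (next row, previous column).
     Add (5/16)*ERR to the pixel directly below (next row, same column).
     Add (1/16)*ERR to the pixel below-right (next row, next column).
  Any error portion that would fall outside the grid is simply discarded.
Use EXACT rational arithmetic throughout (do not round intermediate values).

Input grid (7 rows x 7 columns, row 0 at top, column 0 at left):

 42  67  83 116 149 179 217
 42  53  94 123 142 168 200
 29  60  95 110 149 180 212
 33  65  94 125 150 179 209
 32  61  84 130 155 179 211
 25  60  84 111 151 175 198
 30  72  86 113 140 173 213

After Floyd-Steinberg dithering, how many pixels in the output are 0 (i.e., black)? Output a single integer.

(0,0): OLD=42 → NEW=0, ERR=42
(0,1): OLD=683/8 → NEW=0, ERR=683/8
(0,2): OLD=15405/128 → NEW=0, ERR=15405/128
(0,3): OLD=345403/2048 → NEW=255, ERR=-176837/2048
(0,4): OLD=3644573/32768 → NEW=0, ERR=3644573/32768
(0,5): OLD=119359563/524288 → NEW=255, ERR=-14333877/524288
(0,6): OLD=1719990797/8388608 → NEW=255, ERR=-419104243/8388608
(1,0): OLD=9105/128 → NEW=0, ERR=9105/128
(1,1): OLD=139255/1024 → NEW=255, ERR=-121865/1024
(1,2): OLD=2250819/32768 → NEW=0, ERR=2250819/32768
(1,3): OLD=20243399/131072 → NEW=255, ERR=-13179961/131072
(1,4): OLD=1025437365/8388608 → NEW=0, ERR=1025437365/8388608
(1,5): OLD=14127813829/67108864 → NEW=255, ERR=-2984946491/67108864
(1,6): OLD=175254833387/1073741824 → NEW=255, ERR=-98549331733/1073741824
(2,0): OLD=473741/16384 → NEW=0, ERR=473741/16384
(2,1): OLD=27674591/524288 → NEW=0, ERR=27674591/524288
(2,2): OLD=950151005/8388608 → NEW=0, ERR=950151005/8388608
(2,3): OLD=10424970677/67108864 → NEW=255, ERR=-6687789643/67108864
(2,4): OLD=69243759685/536870912 → NEW=255, ERR=-67658322875/536870912
(2,5): OLD=1741972201111/17179869184 → NEW=0, ERR=1741972201111/17179869184
(2,6): OLD=61819828839569/274877906944 → NEW=255, ERR=-8274037431151/274877906944
(3,0): OLD=435646397/8388608 → NEW=0, ERR=435646397/8388608
(3,1): OLD=8540326393/67108864 → NEW=0, ERR=8540326393/67108864
(3,2): OLD=91099517563/536870912 → NEW=255, ERR=-45802564997/536870912
(3,3): OLD=85861744749/2147483648 → NEW=0, ERR=85861744749/2147483648
(3,4): OLD=38728454542269/274877906944 → NEW=255, ERR=-31365411728451/274877906944
(3,5): OLD=323793522935943/2199023255552 → NEW=255, ERR=-236957407229817/2199023255552
(3,6): OLD=5586842860453337/35184372088832 → NEW=255, ERR=-3385172022198823/35184372088832
(4,0): OLD=77406573427/1073741824 → NEW=0, ERR=77406573427/1073741824
(4,1): OLD=2053991494487/17179869184 → NEW=0, ERR=2053991494487/17179869184
(4,2): OLD=34386279675769/274877906944 → NEW=0, ERR=34386279675769/274877906944
(4,3): OLD=374927186174723/2199023255552 → NEW=255, ERR=-185823743991037/2199023255552
(4,4): OLD=1137622600813593/17592186044416 → NEW=0, ERR=1137622600813593/17592186044416
(4,5): OLD=83567876727581593/562949953421312 → NEW=255, ERR=-59984361394852967/562949953421312
(4,6): OLD=1149153654959639551/9007199254740992 → NEW=0, ERR=1149153654959639551/9007199254740992
(5,0): OLD=19226448031221/274877906944 → NEW=0, ERR=19226448031221/274877906944
(5,1): OLD=342881084134183/2199023255552 → NEW=255, ERR=-217869846031577/2199023255552
(5,2): OLD=1255644599796417/17592186044416 → NEW=0, ERR=1255644599796417/17592186044416
(5,3): OLD=19106937277753125/140737488355328 → NEW=255, ERR=-16781122252855515/140737488355328
(5,4): OLD=844711317869845879/9007199254740992 → NEW=0, ERR=844711317869845879/9007199254740992
(5,5): OLD=15182155981635469831/72057594037927936 → NEW=255, ERR=-3192530498036153849/72057594037927936
(5,6): OLD=244218892365747026569/1152921504606846976 → NEW=255, ERR=-49776091308998952311/1152921504606846976
(6,0): OLD=1170979545819069/35184372088832 → NEW=0, ERR=1170979545819069/35184372088832
(6,1): OLD=41294518731316577/562949953421312 → NEW=0, ERR=41294518731316577/562949953421312
(6,2): OLD=1007435755376018179/9007199254740992 → NEW=0, ERR=1007435755376018179/9007199254740992
(6,3): OLD=10572065703997689565/72057594037927936 → NEW=255, ERR=-7802620775673934115/72057594037927936
(6,4): OLD=15301198980308048471/144115188075855872 → NEW=0, ERR=15301198980308048471/144115188075855872
(6,5): OLD=3751546202566454251603/18446744073709551616 → NEW=255, ERR=-952373536229481410477/18446744073709551616
(6,6): OLD=51400513937378610463765/295147905179352825856 → NEW=255, ERR=-23862201883356360129515/295147905179352825856
Output grid:
  Row 0: ...#.##  (4 black, running=4)
  Row 1: .#.#.##  (3 black, running=7)
  Row 2: ...##.#  (4 black, running=11)
  Row 3: ..#.###  (3 black, running=14)
  Row 4: ...#.#.  (5 black, running=19)
  Row 5: .#.#.##  (3 black, running=22)
  Row 6: ...#.##  (4 black, running=26)

Answer: 26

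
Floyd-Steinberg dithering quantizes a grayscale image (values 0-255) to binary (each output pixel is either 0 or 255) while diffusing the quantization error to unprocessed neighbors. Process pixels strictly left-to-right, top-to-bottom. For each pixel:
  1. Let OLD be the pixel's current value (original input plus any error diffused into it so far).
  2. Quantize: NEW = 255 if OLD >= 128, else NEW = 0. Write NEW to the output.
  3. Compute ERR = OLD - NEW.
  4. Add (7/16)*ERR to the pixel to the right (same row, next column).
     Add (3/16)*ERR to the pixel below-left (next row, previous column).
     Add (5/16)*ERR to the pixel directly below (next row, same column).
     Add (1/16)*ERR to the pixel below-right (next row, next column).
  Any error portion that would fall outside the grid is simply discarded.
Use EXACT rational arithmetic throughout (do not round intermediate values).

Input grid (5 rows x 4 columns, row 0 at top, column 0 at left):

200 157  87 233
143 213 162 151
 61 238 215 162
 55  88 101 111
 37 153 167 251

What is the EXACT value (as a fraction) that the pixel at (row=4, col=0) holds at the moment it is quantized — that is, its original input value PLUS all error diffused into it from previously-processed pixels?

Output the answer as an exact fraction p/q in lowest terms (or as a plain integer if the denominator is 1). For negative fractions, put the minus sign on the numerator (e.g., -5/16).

Answer: 363645282037/4294967296

Derivation:
(0,0): OLD=200 → NEW=255, ERR=-55
(0,1): OLD=2127/16 → NEW=255, ERR=-1953/16
(0,2): OLD=8601/256 → NEW=0, ERR=8601/256
(0,3): OLD=1014575/4096 → NEW=255, ERR=-29905/4096
(1,0): OLD=26349/256 → NEW=0, ERR=26349/256
(1,1): OLD=456187/2048 → NEW=255, ERR=-66053/2048
(1,2): OLD=9790487/65536 → NEW=255, ERR=-6921193/65536
(1,3): OLD=109696081/1048576 → NEW=0, ERR=109696081/1048576
(2,0): OLD=2854649/32768 → NEW=0, ERR=2854649/32768
(2,1): OLD=264939459/1048576 → NEW=255, ERR=-2447421/1048576
(2,2): OLD=416442895/2097152 → NEW=255, ERR=-118330865/2097152
(2,3): OLD=5482984563/33554432 → NEW=255, ERR=-3073395597/33554432
(3,0): OLD=1372148457/16777216 → NEW=0, ERR=1372148457/16777216
(3,1): OLD=31653205175/268435456 → NEW=0, ERR=31653205175/268435456
(3,2): OLD=505244345417/4294967296 → NEW=0, ERR=505244345417/4294967296
(3,3): OLD=8955257542015/68719476736 → NEW=255, ERR=-8568209025665/68719476736
(4,0): OLD=363645282037/4294967296 → NEW=0, ERR=363645282037/4294967296
Target (4,0): original=37, with diffused error = 363645282037/4294967296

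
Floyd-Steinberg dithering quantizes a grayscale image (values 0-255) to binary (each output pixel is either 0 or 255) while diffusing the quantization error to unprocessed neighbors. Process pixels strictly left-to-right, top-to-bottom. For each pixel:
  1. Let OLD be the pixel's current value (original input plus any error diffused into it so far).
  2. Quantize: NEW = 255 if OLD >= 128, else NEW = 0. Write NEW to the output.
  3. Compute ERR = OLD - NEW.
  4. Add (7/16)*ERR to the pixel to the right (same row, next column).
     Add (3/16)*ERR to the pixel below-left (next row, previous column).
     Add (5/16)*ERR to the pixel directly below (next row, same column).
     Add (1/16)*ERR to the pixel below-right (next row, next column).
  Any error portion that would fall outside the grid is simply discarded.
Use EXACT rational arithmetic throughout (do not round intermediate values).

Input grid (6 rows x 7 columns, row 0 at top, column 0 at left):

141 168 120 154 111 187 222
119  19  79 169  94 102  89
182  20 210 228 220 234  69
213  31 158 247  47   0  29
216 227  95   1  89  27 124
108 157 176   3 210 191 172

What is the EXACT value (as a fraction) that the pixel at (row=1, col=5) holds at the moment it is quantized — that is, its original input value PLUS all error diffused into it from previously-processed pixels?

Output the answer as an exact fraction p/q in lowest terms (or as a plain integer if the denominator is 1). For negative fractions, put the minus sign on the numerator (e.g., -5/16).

Answer: 4433110687/67108864

Derivation:
(0,0): OLD=141 → NEW=255, ERR=-114
(0,1): OLD=945/8 → NEW=0, ERR=945/8
(0,2): OLD=21975/128 → NEW=255, ERR=-10665/128
(0,3): OLD=240737/2048 → NEW=0, ERR=240737/2048
(0,4): OLD=5322407/32768 → NEW=255, ERR=-3033433/32768
(0,5): OLD=76807825/524288 → NEW=255, ERR=-56885615/524288
(0,6): OLD=1464071671/8388608 → NEW=255, ERR=-675023369/8388608
(1,0): OLD=13507/128 → NEW=0, ERR=13507/128
(1,1): OLD=81237/1024 → NEW=0, ERR=81237/1024
(1,2): OLD=3836921/32768 → NEW=0, ERR=3836921/32768
(1,3): OLD=30722885/131072 → NEW=255, ERR=-2700475/131072
(1,4): OLD=361213039/8388608 → NEW=0, ERR=361213039/8388608
(1,5): OLD=4433110687/67108864 → NEW=0, ERR=4433110687/67108864
Target (1,5): original=102, with diffused error = 4433110687/67108864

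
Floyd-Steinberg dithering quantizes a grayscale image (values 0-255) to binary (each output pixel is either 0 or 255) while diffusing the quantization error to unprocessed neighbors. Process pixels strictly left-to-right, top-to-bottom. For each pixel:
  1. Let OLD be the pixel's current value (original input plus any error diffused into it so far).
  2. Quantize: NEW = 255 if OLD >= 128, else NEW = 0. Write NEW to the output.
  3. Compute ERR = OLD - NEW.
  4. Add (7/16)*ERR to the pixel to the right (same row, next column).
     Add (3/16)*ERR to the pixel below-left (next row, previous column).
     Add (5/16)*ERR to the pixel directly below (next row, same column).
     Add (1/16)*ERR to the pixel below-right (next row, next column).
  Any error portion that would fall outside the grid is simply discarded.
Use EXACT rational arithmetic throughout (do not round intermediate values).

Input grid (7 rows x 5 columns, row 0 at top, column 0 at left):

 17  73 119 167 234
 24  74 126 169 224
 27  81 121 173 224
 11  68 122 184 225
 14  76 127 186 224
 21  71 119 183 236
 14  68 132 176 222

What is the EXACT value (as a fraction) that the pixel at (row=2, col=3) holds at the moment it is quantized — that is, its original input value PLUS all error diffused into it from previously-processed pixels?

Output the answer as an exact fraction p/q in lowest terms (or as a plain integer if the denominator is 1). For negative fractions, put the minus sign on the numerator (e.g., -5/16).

Answer: 21416790739/268435456

Derivation:
(0,0): OLD=17 → NEW=0, ERR=17
(0,1): OLD=1287/16 → NEW=0, ERR=1287/16
(0,2): OLD=39473/256 → NEW=255, ERR=-25807/256
(0,3): OLD=503383/4096 → NEW=0, ERR=503383/4096
(0,4): OLD=18859105/65536 → NEW=255, ERR=2147425/65536
(1,0): OLD=11365/256 → NEW=0, ERR=11365/256
(1,1): OLD=206275/2048 → NEW=0, ERR=206275/2048
(1,2): OLD=10920447/65536 → NEW=255, ERR=-5791233/65536
(1,3): OLD=44194259/262144 → NEW=255, ERR=-22652461/262144
(1,4): OLD=856121881/4194304 → NEW=255, ERR=-213425639/4194304
(2,0): OLD=1958161/32768 → NEW=0, ERR=1958161/32768
(2,1): OLD=130888651/1048576 → NEW=0, ERR=130888651/1048576
(2,2): OLD=2316748321/16777216 → NEW=255, ERR=-1961441759/16777216
(2,3): OLD=21416790739/268435456 → NEW=0, ERR=21416790739/268435456
Target (2,3): original=173, with diffused error = 21416790739/268435456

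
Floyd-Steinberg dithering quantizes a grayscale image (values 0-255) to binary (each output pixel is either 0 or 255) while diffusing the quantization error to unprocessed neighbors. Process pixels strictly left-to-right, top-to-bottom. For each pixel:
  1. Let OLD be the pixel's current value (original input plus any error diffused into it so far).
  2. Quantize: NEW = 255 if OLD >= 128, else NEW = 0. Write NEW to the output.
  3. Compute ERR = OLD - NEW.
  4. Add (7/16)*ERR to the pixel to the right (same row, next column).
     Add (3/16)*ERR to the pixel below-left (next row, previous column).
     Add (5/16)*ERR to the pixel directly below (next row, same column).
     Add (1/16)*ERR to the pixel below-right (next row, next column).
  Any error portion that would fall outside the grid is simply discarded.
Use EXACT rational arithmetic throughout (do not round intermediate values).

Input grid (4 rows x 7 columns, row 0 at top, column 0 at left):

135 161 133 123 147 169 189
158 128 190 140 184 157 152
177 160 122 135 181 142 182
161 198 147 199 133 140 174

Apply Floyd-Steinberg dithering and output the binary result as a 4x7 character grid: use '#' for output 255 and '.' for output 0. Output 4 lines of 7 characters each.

(0,0): OLD=135 → NEW=255, ERR=-120
(0,1): OLD=217/2 → NEW=0, ERR=217/2
(0,2): OLD=5775/32 → NEW=255, ERR=-2385/32
(0,3): OLD=46281/512 → NEW=0, ERR=46281/512
(0,4): OLD=1528191/8192 → NEW=255, ERR=-560769/8192
(0,5): OLD=18225785/131072 → NEW=255, ERR=-15197575/131072
(0,6): OLD=289978703/2097152 → NEW=255, ERR=-244795057/2097152
(1,0): OLD=4507/32 → NEW=255, ERR=-3653/32
(1,1): OLD=23165/256 → NEW=0, ERR=23165/256
(1,2): OLD=1884385/8192 → NEW=255, ERR=-204575/8192
(1,3): OLD=4581917/32768 → NEW=255, ERR=-3773923/32768
(1,4): OLD=201599815/2097152 → NEW=0, ERR=201599815/2097152
(1,5): OLD=2292748247/16777216 → NEW=255, ERR=-1985441833/16777216
(1,6): OLD=15167004601/268435456 → NEW=0, ERR=15167004601/268435456
(2,0): OLD=648367/4096 → NEW=255, ERR=-396113/4096
(2,1): OLD=17583445/131072 → NEW=255, ERR=-15839915/131072
(2,2): OLD=95180543/2097152 → NEW=0, ERR=95180543/2097152
(2,3): OLD=2270442503/16777216 → NEW=255, ERR=-2007747577/16777216
(2,4): OLD=17354001511/134217728 → NEW=255, ERR=-16871519129/134217728
(2,5): OLD=286154531709/4294967296 → NEW=0, ERR=286154531709/4294967296
(2,6): OLD=15215113746747/68719476736 → NEW=255, ERR=-2308352820933/68719476736
(3,0): OLD=226743647/2097152 → NEW=0, ERR=226743647/2097152
(3,1): OLD=3523260819/16777216 → NEW=255, ERR=-754929261/16777216
(3,2): OLD=14965988537/134217728 → NEW=0, ERR=14965988537/134217728
(3,3): OLD=101819564999/536870912 → NEW=255, ERR=-35082517561/536870912
(3,4): OLD=4820106577247/68719476736 → NEW=0, ERR=4820106577247/68719476736
(3,5): OLD=97500730104621/549755813888 → NEW=255, ERR=-42687002436819/549755813888
(3,6): OLD=1176004836027891/8796093022208 → NEW=255, ERR=-1066998884635149/8796093022208
Row 0: #.#.###
Row 1: #.##.#.
Row 2: ##.##.#
Row 3: .#.#.##

Answer: #.#.###
#.##.#.
##.##.#
.#.#.##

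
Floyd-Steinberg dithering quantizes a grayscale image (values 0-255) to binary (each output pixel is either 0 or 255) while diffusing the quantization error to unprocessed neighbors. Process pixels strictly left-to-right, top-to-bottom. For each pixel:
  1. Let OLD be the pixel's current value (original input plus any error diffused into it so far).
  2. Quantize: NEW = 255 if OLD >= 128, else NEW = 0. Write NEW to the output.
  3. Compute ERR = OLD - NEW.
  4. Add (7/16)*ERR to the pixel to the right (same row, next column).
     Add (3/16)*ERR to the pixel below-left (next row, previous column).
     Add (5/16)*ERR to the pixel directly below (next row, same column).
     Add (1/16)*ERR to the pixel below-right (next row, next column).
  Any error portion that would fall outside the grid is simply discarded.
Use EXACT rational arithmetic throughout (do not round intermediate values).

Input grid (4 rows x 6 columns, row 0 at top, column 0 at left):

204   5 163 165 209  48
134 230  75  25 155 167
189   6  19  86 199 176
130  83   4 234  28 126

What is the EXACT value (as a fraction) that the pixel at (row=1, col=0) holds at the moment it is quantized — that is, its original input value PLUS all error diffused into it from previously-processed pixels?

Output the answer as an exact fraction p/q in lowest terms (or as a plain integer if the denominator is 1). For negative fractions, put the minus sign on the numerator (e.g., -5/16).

Answer: 29393/256

Derivation:
(0,0): OLD=204 → NEW=255, ERR=-51
(0,1): OLD=-277/16 → NEW=0, ERR=-277/16
(0,2): OLD=39789/256 → NEW=255, ERR=-25491/256
(0,3): OLD=497403/4096 → NEW=0, ERR=497403/4096
(0,4): OLD=17178845/65536 → NEW=255, ERR=467165/65536
(0,5): OLD=53601803/1048576 → NEW=0, ERR=53601803/1048576
(1,0): OLD=29393/256 → NEW=0, ERR=29393/256
Target (1,0): original=134, with diffused error = 29393/256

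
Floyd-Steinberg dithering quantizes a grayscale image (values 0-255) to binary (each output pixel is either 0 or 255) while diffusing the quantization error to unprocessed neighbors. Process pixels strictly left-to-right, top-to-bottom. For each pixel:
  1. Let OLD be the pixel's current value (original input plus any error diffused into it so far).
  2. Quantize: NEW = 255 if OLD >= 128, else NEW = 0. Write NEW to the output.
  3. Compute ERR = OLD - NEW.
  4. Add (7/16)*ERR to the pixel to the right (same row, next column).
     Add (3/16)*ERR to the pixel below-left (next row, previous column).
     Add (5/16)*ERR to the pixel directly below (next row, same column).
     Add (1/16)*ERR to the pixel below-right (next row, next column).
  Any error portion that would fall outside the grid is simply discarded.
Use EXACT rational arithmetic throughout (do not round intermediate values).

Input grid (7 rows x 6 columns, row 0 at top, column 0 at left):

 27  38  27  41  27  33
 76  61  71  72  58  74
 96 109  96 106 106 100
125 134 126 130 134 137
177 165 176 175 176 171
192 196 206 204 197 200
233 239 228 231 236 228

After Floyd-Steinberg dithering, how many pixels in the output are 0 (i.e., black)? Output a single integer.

(0,0): OLD=27 → NEW=0, ERR=27
(0,1): OLD=797/16 → NEW=0, ERR=797/16
(0,2): OLD=12491/256 → NEW=0, ERR=12491/256
(0,3): OLD=255373/4096 → NEW=0, ERR=255373/4096
(0,4): OLD=3557083/65536 → NEW=0, ERR=3557083/65536
(0,5): OLD=59502589/1048576 → NEW=0, ERR=59502589/1048576
(1,0): OLD=24007/256 → NEW=0, ERR=24007/256
(1,1): OLD=263025/2048 → NEW=255, ERR=-259215/2048
(1,2): OLD=2993477/65536 → NEW=0, ERR=2993477/65536
(1,3): OLD=32687649/262144 → NEW=0, ERR=32687649/262144
(1,4): OLD=2416782595/16777216 → NEW=255, ERR=-1861407485/16777216
(1,5): OLD=12505191717/268435456 → NEW=0, ERR=12505191717/268435456
(2,0): OLD=3328363/32768 → NEW=0, ERR=3328363/32768
(2,1): OLD=134543689/1048576 → NEW=255, ERR=-132843191/1048576
(2,2): OLD=1179722267/16777216 → NEW=0, ERR=1179722267/16777216
(2,3): OLD=21177184771/134217728 → NEW=255, ERR=-13048335869/134217728
(2,4): OLD=194664960137/4294967296 → NEW=0, ERR=194664960137/4294967296
(2,5): OLD=8758497415759/68719476736 → NEW=0, ERR=8758497415759/68719476736
(3,0): OLD=2231160507/16777216 → NEW=255, ERR=-2047029573/16777216
(3,1): OLD=8128488735/134217728 → NEW=0, ERR=8128488735/134217728
(3,2): OLD=159261157709/1073741824 → NEW=255, ERR=-114543007411/1073741824
(3,3): OLD=4524597809895/68719476736 → NEW=0, ERR=4524597809895/68719476736
(3,4): OLD=107087341942279/549755813888 → NEW=255, ERR=-33100390599161/549755813888
(3,5): OLD=1348619021376265/8796093022208 → NEW=255, ERR=-894384699286775/8796093022208
(4,0): OLD=322608888981/2147483648 → NEW=255, ERR=-224999441259/2147483648
(4,1): OLD=3795362010897/34359738368 → NEW=0, ERR=3795362010897/34359738368
(4,2): OLD=227730931931619/1099511627776 → NEW=255, ERR=-52644533151261/1099511627776
(4,3): OLD=2756194267321743/17592186044416 → NEW=255, ERR=-1729813174004337/17592186044416
(4,4): OLD=27926830030791807/281474976710656 → NEW=0, ERR=27926830030791807/281474976710656
(4,5): OLD=805554394623243033/4503599627370496 → NEW=255, ERR=-342863510356233447/4503599627370496
(5,0): OLD=98939246998467/549755813888 → NEW=255, ERR=-41248485542973/549755813888
(5,1): OLD=3204714275469043/17592186044416 → NEW=255, ERR=-1281293165857037/17592186044416
(5,2): OLD=20778508108430625/140737488355328 → NEW=255, ERR=-15109551422178015/140737488355328
(5,3): OLD=639119039758394619/4503599627370496 → NEW=255, ERR=-509298865221081861/4503599627370496
(5,4): OLD=1424122208471720539/9007199254740992 → NEW=255, ERR=-872713601487232421/9007199254740992
(5,5): OLD=20179065862183550807/144115188075855872 → NEW=255, ERR=-16570307097159696553/144115188075855872
(6,0): OLD=55140032389136057/281474976710656 → NEW=255, ERR=-16636086672081223/281474976710656
(6,1): OLD=745627717837346757/4503599627370496 → NEW=255, ERR=-402790187142129723/4503599627370496
(6,2): OLD=2334041064245382973/18014398509481984 → NEW=255, ERR=-2259630555672522947/18014398509481984
(6,3): OLD=33407521505953934569/288230376151711744 → NEW=0, ERR=33407521505953934569/288230376151711744
(6,4): OLD=1050559404695476481545/4611686018427387904 → NEW=255, ERR=-125420530003507433975/4611686018427387904
(6,5): OLD=12847408385691544587935/73786976294838206464 → NEW=255, ERR=-5968270569492198060385/73786976294838206464
Output grid:
  Row 0: ......  (6 black, running=6)
  Row 1: .#..#.  (4 black, running=10)
  Row 2: .#.#..  (4 black, running=14)
  Row 3: #.#.##  (2 black, running=16)
  Row 4: #.##.#  (2 black, running=18)
  Row 5: ######  (0 black, running=18)
  Row 6: ###.##  (1 black, running=19)

Answer: 19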